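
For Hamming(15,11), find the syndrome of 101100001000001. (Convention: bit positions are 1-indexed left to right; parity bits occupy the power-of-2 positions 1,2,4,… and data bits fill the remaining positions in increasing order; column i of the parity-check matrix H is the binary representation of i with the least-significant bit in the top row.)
Syndrome s = H · r^T (mod 2), r = 101100001000001:
  s[0] = (101010101010101)·(101100001000001) mod 2 = 1+0+1+0+0+0+0+0+1+0+0+0+0+0+1 mod 2 = 0
  s[1] = (011001100110011)·(101100001000001) mod 2 = 0+0+1+0+0+0+0+0+0+0+0+0+0+0+1 mod 2 = 0
  s[2] = (000111100001111)·(101100001000001) mod 2 = 0+0+0+1+0+0+0+0+0+0+0+0+0+0+1 mod 2 = 0
  s[3] = (000000011111111)·(101100001000001) mod 2 = 0+0+0+0+0+0+0+0+1+0+0+0+0+0+1 mod 2 = 0
Syndrome = 0000
s = 0: no error detected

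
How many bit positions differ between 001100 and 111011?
XOR = 110111, count of 1s = 5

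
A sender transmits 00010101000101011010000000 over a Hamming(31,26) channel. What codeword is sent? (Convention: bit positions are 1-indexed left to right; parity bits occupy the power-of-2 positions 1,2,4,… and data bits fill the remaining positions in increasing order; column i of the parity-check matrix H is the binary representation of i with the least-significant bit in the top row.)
Codeword c = d · G (mod 2), d = 00010101000101011010000000:
  c[0] = d·G[:,0] = (00010101000101011010000000)·(11011010101101010101010101) mod 2 = 0+0+0+1+0+0+0+0+0+0+0+1+0+1+0+1+0+0+0+0+0+0+0+0+0+0 mod 2 = 0
  c[1] = d·G[:,1] = (00010101000101011010000000)·(10110110011011001100110011) mod 2 = 0+0+0+1+0+1+0+0+0+0+0+0+0+1+0+0+1+0+0+0+0+0+0+0+0+0 mod 2 = 0
  c[2] = d·G[:,2] = (00010101000101011010000000)·(10000000000000000000000000) mod 2 = 0+0+0+0+0+0+0+0+0+0+0+0+0+0+0+0+0+0+0+0+0+0+0+0+0+0 mod 2 = 0
  c[3] = d·G[:,3] = (00010101000101011010000000)·(01110001111000111100001111) mod 2 = 0+0+0+1+0+0+0+1+0+0+0+0+0+0+0+1+1+0+0+0+0+0+0+0+0+0 mod 2 = 0
  c[4] = d·G[:,4] = (00010101000101011010000000)·(01000000000000000000000000) mod 2 = 0+0+0+0+0+0+0+0+0+0+0+0+0+0+0+0+0+0+0+0+0+0+0+0+0+0 mod 2 = 0
  c[5] = d·G[:,5] = (00010101000101011010000000)·(00100000000000000000000000) mod 2 = 0+0+0+0+0+0+0+0+0+0+0+0+0+0+0+0+0+0+0+0+0+0+0+0+0+0 mod 2 = 0
  c[6] = d·G[:,6] = (00010101000101011010000000)·(00010000000000000000000000) mod 2 = 0+0+0+1+0+0+0+0+0+0+0+0+0+0+0+0+0+0+0+0+0+0+0+0+0+0 mod 2 = 1
  c[7] = d·G[:,7] = (00010101000101011010000000)·(00001111111000000011111111) mod 2 = 0+0+0+0+0+1+0+1+0+0+0+0+0+0+0+0+0+0+1+0+0+0+0+0+0+0 mod 2 = 1
  c[8] = d·G[:,8] = (00010101000101011010000000)·(00001000000000000000000000) mod 2 = 0+0+0+0+0+0+0+0+0+0+0+0+0+0+0+0+0+0+0+0+0+0+0+0+0+0 mod 2 = 0
  c[9] = d·G[:,9] = (00010101000101011010000000)·(00000100000000000000000000) mod 2 = 0+0+0+0+0+1+0+0+0+0+0+0+0+0+0+0+0+0+0+0+0+0+0+0+0+0 mod 2 = 1
  c[10] = d·G[:,10] = (00010101000101011010000000)·(00000010000000000000000000) mod 2 = 0+0+0+0+0+0+0+0+0+0+0+0+0+0+0+0+0+0+0+0+0+0+0+0+0+0 mod 2 = 0
  c[11] = d·G[:,11] = (00010101000101011010000000)·(00000001000000000000000000) mod 2 = 0+0+0+0+0+0+0+1+0+0+0+0+0+0+0+0+0+0+0+0+0+0+0+0+0+0 mod 2 = 1
  c[12] = d·G[:,12] = (00010101000101011010000000)·(00000000100000000000000000) mod 2 = 0+0+0+0+0+0+0+0+0+0+0+0+0+0+0+0+0+0+0+0+0+0+0+0+0+0 mod 2 = 0
  c[13] = d·G[:,13] = (00010101000101011010000000)·(00000000010000000000000000) mod 2 = 0+0+0+0+0+0+0+0+0+0+0+0+0+0+0+0+0+0+0+0+0+0+0+0+0+0 mod 2 = 0
  c[14] = d·G[:,14] = (00010101000101011010000000)·(00000000001000000000000000) mod 2 = 0+0+0+0+0+0+0+0+0+0+0+0+0+0+0+0+0+0+0+0+0+0+0+0+0+0 mod 2 = 0
  c[15] = d·G[:,15] = (00010101000101011010000000)·(00000000000111111111111111) mod 2 = 0+0+0+0+0+0+0+0+0+0+0+1+0+1+0+1+1+0+1+0+0+0+0+0+0+0 mod 2 = 1
  c[16] = d·G[:,16] = (00010101000101011010000000)·(00000000000100000000000000) mod 2 = 0+0+0+0+0+0+0+0+0+0+0+1+0+0+0+0+0+0+0+0+0+0+0+0+0+0 mod 2 = 1
  c[17] = d·G[:,17] = (00010101000101011010000000)·(00000000000010000000000000) mod 2 = 0+0+0+0+0+0+0+0+0+0+0+0+0+0+0+0+0+0+0+0+0+0+0+0+0+0 mod 2 = 0
  c[18] = d·G[:,18] = (00010101000101011010000000)·(00000000000001000000000000) mod 2 = 0+0+0+0+0+0+0+0+0+0+0+0+0+1+0+0+0+0+0+0+0+0+0+0+0+0 mod 2 = 1
  c[19] = d·G[:,19] = (00010101000101011010000000)·(00000000000000100000000000) mod 2 = 0+0+0+0+0+0+0+0+0+0+0+0+0+0+0+0+0+0+0+0+0+0+0+0+0+0 mod 2 = 0
  c[20] = d·G[:,20] = (00010101000101011010000000)·(00000000000000010000000000) mod 2 = 0+0+0+0+0+0+0+0+0+0+0+0+0+0+0+1+0+0+0+0+0+0+0+0+0+0 mod 2 = 1
  c[21] = d·G[:,21] = (00010101000101011010000000)·(00000000000000001000000000) mod 2 = 0+0+0+0+0+0+0+0+0+0+0+0+0+0+0+0+1+0+0+0+0+0+0+0+0+0 mod 2 = 1
  c[22] = d·G[:,22] = (00010101000101011010000000)·(00000000000000000100000000) mod 2 = 0+0+0+0+0+0+0+0+0+0+0+0+0+0+0+0+0+0+0+0+0+0+0+0+0+0 mod 2 = 0
  c[23] = d·G[:,23] = (00010101000101011010000000)·(00000000000000000010000000) mod 2 = 0+0+0+0+0+0+0+0+0+0+0+0+0+0+0+0+0+0+1+0+0+0+0+0+0+0 mod 2 = 1
  c[24] = d·G[:,24] = (00010101000101011010000000)·(00000000000000000001000000) mod 2 = 0+0+0+0+0+0+0+0+0+0+0+0+0+0+0+0+0+0+0+0+0+0+0+0+0+0 mod 2 = 0
  c[25] = d·G[:,25] = (00010101000101011010000000)·(00000000000000000000100000) mod 2 = 0+0+0+0+0+0+0+0+0+0+0+0+0+0+0+0+0+0+0+0+0+0+0+0+0+0 mod 2 = 0
  c[26] = d·G[:,26] = (00010101000101011010000000)·(00000000000000000000010000) mod 2 = 0+0+0+0+0+0+0+0+0+0+0+0+0+0+0+0+0+0+0+0+0+0+0+0+0+0 mod 2 = 0
  c[27] = d·G[:,27] = (00010101000101011010000000)·(00000000000000000000001000) mod 2 = 0+0+0+0+0+0+0+0+0+0+0+0+0+0+0+0+0+0+0+0+0+0+0+0+0+0 mod 2 = 0
  c[28] = d·G[:,28] = (00010101000101011010000000)·(00000000000000000000000100) mod 2 = 0+0+0+0+0+0+0+0+0+0+0+0+0+0+0+0+0+0+0+0+0+0+0+0+0+0 mod 2 = 0
  c[29] = d·G[:,29] = (00010101000101011010000000)·(00000000000000000000000010) mod 2 = 0+0+0+0+0+0+0+0+0+0+0+0+0+0+0+0+0+0+0+0+0+0+0+0+0+0 mod 2 = 0
  c[30] = d·G[:,30] = (00010101000101011010000000)·(00000000000000000000000001) mod 2 = 0+0+0+0+0+0+0+0+0+0+0+0+0+0+0+0+0+0+0+0+0+0+0+0+0+0 mod 2 = 0
Codeword = 0000001101010001101011010000000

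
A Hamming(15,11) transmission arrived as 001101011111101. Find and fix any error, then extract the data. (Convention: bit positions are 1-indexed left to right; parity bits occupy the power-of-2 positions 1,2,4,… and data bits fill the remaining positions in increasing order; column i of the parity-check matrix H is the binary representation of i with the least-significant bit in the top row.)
Syndrome s = H · r^T (mod 2), r = 001101011111101:
  s[0] = (101010101010101)·(001101011111101) mod 2 = 0+0+1+0+0+0+0+0+1+0+1+0+1+0+1 mod 2 = 1
  s[1] = (011001100110011)·(001101011111101) mod 2 = 0+0+1+0+0+1+0+0+0+1+1+0+0+0+1 mod 2 = 1
  s[2] = (000111100001111)·(001101011111101) mod 2 = 0+0+0+1+0+1+0+0+0+0+0+1+1+0+1 mod 2 = 1
  s[3] = (000000011111111)·(001101011111101) mod 2 = 0+0+0+0+0+0+0+1+1+1+1+1+1+0+1 mod 2 = 1
Syndrome = 1111
Column 15 of H equals this syndrome → error at bit 15 (1-indexed).
Flip bit 15: 001101011111101 → 001101011111100
Extract data bits at positions {3,5,6,7,9,10,11,12,13,14,15}: 10101111100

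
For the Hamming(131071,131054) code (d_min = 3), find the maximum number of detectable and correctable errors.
Detection only: up to d_min − 1 = 2 errors.
Correction: up to ⌊(d_min − 1)/2⌋ = ⌊2/2⌋ = 1 errors.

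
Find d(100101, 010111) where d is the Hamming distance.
XOR = 110010, count of 1s = 3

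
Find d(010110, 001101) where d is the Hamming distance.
XOR = 011011, count of 1s = 4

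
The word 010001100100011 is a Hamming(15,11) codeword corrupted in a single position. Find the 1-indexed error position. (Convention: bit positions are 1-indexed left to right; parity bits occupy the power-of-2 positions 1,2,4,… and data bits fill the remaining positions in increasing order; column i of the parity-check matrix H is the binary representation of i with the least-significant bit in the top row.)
Syndrome s = H · r^T (mod 2), r = 010001100100011:
  s[0] = (101010101010101)·(010001100100011) mod 2 = 0+0+0+0+0+0+1+0+0+0+0+0+0+0+1 mod 2 = 0
  s[1] = (011001100110011)·(010001100100011) mod 2 = 0+1+0+0+0+1+1+0+0+1+0+0+0+1+1 mod 2 = 0
  s[2] = (000111100001111)·(010001100100011) mod 2 = 0+0+0+0+0+1+1+0+0+0+0+0+0+1+1 mod 2 = 0
  s[3] = (000000011111111)·(010001100100011) mod 2 = 0+0+0+0+0+0+0+0+0+1+0+0+0+1+1 mod 2 = 1
Syndrome = 0001
Column i of H is the binary representation of i, so the syndrome is the binary index of the flipped bit.
Read s = 0001 with s[0] as LSB: 0·2^0 + 0·2^1 + 0·2^2 + 1·2^3 = 8.
Error is at bit position 8.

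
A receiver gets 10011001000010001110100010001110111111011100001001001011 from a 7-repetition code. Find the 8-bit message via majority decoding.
Split into 7-bit blocks and majority-vote each:
  block 1 = 1001100: 3 ones, 4 zeros → 0
  block 2 = 1000010: 2 ones, 5 zeros → 0
  block 3 = 0011101: 4 ones, 3 zeros → 1
  block 4 = 0001000: 1 ones, 6 zeros → 0
  block 5 = 1110111: 6 ones, 1 zeros → 1
  block 6 = 1110111: 6 ones, 1 zeros → 1
  block 7 = 0000100: 1 ones, 6 zeros → 0
  block 8 = 1001011: 4 ones, 3 zeros → 1
Decoded = 00101101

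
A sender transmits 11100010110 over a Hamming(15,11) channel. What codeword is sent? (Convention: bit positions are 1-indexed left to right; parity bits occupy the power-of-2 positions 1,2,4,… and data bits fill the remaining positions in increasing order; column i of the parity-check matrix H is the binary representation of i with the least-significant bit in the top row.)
Codeword c = d · G (mod 2), d = 11100010110:
  c[0] = d·G[:,0] = (11100010110)·(11011010101) mod 2 = 1+1+0+0+0+0+1+0+1+0+0 mod 2 = 0
  c[1] = d·G[:,1] = (11100010110)·(10110110011) mod 2 = 1+0+1+0+0+0+1+0+0+1+0 mod 2 = 0
  c[2] = d·G[:,2] = (11100010110)·(10000000000) mod 2 = 1+0+0+0+0+0+0+0+0+0+0 mod 2 = 1
  c[3] = d·G[:,3] = (11100010110)·(01110001111) mod 2 = 0+1+1+0+0+0+0+0+1+1+0 mod 2 = 0
  c[4] = d·G[:,4] = (11100010110)·(01000000000) mod 2 = 0+1+0+0+0+0+0+0+0+0+0 mod 2 = 1
  c[5] = d·G[:,5] = (11100010110)·(00100000000) mod 2 = 0+0+1+0+0+0+0+0+0+0+0 mod 2 = 1
  c[6] = d·G[:,6] = (11100010110)·(00010000000) mod 2 = 0+0+0+0+0+0+0+0+0+0+0 mod 2 = 0
  c[7] = d·G[:,7] = (11100010110)·(00001111111) mod 2 = 0+0+0+0+0+0+1+0+1+1+0 mod 2 = 1
  c[8] = d·G[:,8] = (11100010110)·(00001000000) mod 2 = 0+0+0+0+0+0+0+0+0+0+0 mod 2 = 0
  c[9] = d·G[:,9] = (11100010110)·(00000100000) mod 2 = 0+0+0+0+0+0+0+0+0+0+0 mod 2 = 0
  c[10] = d·G[:,10] = (11100010110)·(00000010000) mod 2 = 0+0+0+0+0+0+1+0+0+0+0 mod 2 = 1
  c[11] = d·G[:,11] = (11100010110)·(00000001000) mod 2 = 0+0+0+0+0+0+0+0+0+0+0 mod 2 = 0
  c[12] = d·G[:,12] = (11100010110)·(00000000100) mod 2 = 0+0+0+0+0+0+0+0+1+0+0 mod 2 = 1
  c[13] = d·G[:,13] = (11100010110)·(00000000010) mod 2 = 0+0+0+0+0+0+0+0+0+1+0 mod 2 = 1
  c[14] = d·G[:,14] = (11100010110)·(00000000001) mod 2 = 0+0+0+0+0+0+0+0+0+0+0 mod 2 = 0
Codeword = 001011010010110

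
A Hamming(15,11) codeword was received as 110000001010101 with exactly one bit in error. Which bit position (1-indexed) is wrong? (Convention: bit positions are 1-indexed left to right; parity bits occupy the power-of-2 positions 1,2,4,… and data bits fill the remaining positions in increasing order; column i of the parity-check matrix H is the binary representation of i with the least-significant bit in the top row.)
Syndrome s = H · r^T (mod 2), r = 110000001010101:
  s[0] = (101010101010101)·(110000001010101) mod 2 = 1+0+0+0+0+0+0+0+1+0+1+0+1+0+1 mod 2 = 1
  s[1] = (011001100110011)·(110000001010101) mod 2 = 0+1+0+0+0+0+0+0+0+0+1+0+0+0+1 mod 2 = 1
  s[2] = (000111100001111)·(110000001010101) mod 2 = 0+0+0+0+0+0+0+0+0+0+0+0+1+0+1 mod 2 = 0
  s[3] = (000000011111111)·(110000001010101) mod 2 = 0+0+0+0+0+0+0+0+1+0+1+0+1+0+1 mod 2 = 0
Syndrome = 1100
Column i of H is the binary representation of i, so the syndrome is the binary index of the flipped bit.
Read s = 1100 with s[0] as LSB: 1·2^0 + 1·2^1 + 0·2^2 + 0·2^3 = 3.
Error is at bit position 3.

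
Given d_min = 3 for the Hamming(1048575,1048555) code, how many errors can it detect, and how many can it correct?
Detection only: up to d_min − 1 = 2 errors.
Correction: up to ⌊(d_min − 1)/2⌋ = ⌊2/2⌋ = 1 errors.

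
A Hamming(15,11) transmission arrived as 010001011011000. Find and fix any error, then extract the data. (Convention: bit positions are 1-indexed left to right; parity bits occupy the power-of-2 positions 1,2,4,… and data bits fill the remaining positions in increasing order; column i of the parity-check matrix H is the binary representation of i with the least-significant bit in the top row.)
Syndrome s = H · r^T (mod 2), r = 010001011011000:
  s[0] = (101010101010101)·(010001011011000) mod 2 = 0+0+0+0+0+0+0+0+1+0+1+0+0+0+0 mod 2 = 0
  s[1] = (011001100110011)·(010001011011000) mod 2 = 0+1+0+0+0+1+0+0+0+0+1+0+0+0+0 mod 2 = 1
  s[2] = (000111100001111)·(010001011011000) mod 2 = 0+0+0+0+0+1+0+0+0+0+0+1+0+0+0 mod 2 = 0
  s[3] = (000000011111111)·(010001011011000) mod 2 = 0+0+0+0+0+0+0+1+1+0+1+1+0+0+0 mod 2 = 0
Syndrome = 0100
Column 2 of H equals this syndrome → error at bit 2 (1-indexed).
Flip bit 2: 010001011011000 → 000001011011000
Extract data bits at positions {3,5,6,7,9,10,11,12,13,14,15}: 00101011000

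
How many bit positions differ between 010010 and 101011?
XOR = 111001, count of 1s = 4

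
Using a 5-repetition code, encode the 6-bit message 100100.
Repeat each bit 5× and concatenate:
1→11111  0→00000  0→00000  1→11111  0→00000  0→00000
Codeword = 111110000000000111110000000000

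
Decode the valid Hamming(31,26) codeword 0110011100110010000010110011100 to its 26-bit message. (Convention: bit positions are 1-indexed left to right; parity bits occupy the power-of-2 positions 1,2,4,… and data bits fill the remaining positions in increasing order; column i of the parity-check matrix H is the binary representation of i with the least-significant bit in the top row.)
Parity bits occupy power-of-2 positions; data bits are at positions {3,5,6,7,9,10,11,12,13,14,15,17,18,19,20,21,22,23,24,25,26,27,28,29,30,31} (1-indexed).
Extract: c[3]=1 c[5]=0 c[6]=1 c[7]=1 c[9]=0 c[10]=0 c[11]=1 c[12]=1 c[13]=0 c[14]=0 c[15]=1 c[17]=0 c[18]=0 c[19]=0 c[20]=0 c[21]=1 c[22]=0 c[23]=1 c[24]=1 c[25]=0 c[26]=0 c[27]=1 c[28]=1 c[29]=1 c[30]=0 c[31]=0
Data = 10110011001000010110011100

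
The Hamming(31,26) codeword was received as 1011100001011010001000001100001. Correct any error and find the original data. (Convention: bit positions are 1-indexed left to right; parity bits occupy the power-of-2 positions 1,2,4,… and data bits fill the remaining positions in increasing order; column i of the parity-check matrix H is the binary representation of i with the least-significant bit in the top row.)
Syndrome s = H · r^T (mod 2), r = 1011100001011010001000001100001:
  s[0] = (1010101010101010101010101010101)·(1011100001011010001000001100001) mod 2 = 1+0+1+0+1+0+0+0+0+0+0+0+1+0+1+0+0+0+1+0+0+0+0+0+1+0+0+0+0+0+1 mod 2 = 0
  s[1] = (0110011001100110011001100110011)·(1011100001011010001000001100001) mod 2 = 0+0+1+0+0+0+0+0+0+1+0+0+0+0+1+0+0+0+1+0+0+0+0+0+0+1+0+0+0+0+1 mod 2 = 0
  s[2] = (0001111000011110000111100001111)·(1011100001011010001000001100001) mod 2 = 0+0+0+1+1+0+0+0+0+0+0+1+1+0+1+0+0+0+0+0+0+0+0+0+0+0+0+0+0+0+1 mod 2 = 0
  s[3] = (0000000111111110000000011111111)·(1011100001011010001000001100001) mod 2 = 0+0+0+0+0+0+0+0+0+1+0+1+1+0+1+0+0+0+0+0+0+0+0+0+1+1+0+0+0+0+1 mod 2 = 1
  s[4] = (0000000000000001111111111111111)·(1011100001011010001000001100001) mod 2 = 0+0+0+0+0+0+0+0+0+0+0+0+0+0+0+0+0+0+1+0+0+0+0+0+1+1+0+0+0+0+1 mod 2 = 0
Syndrome = 00010
Column 8 of H equals this syndrome → error at bit 8 (1-indexed).
Flip bit 8: 1011100001011010001000001100001 → 1011100101011010001000001100001
Extract data bits at positions {3,5,6,7,9,10,11,12,13,14,15,17,18,19,20,21,22,23,24,25,26,27,28,29,30,31}: 11000101101001000001100001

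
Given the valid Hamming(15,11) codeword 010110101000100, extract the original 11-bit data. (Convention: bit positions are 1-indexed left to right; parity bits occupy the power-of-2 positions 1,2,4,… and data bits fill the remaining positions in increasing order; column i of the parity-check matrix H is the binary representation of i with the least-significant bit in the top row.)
Parity bits occupy power-of-2 positions; data bits are at positions {3,5,6,7,9,10,11,12,13,14,15} (1-indexed).
Extract: c[3]=0 c[5]=1 c[6]=0 c[7]=1 c[9]=1 c[10]=0 c[11]=0 c[12]=0 c[13]=1 c[14]=0 c[15]=0
Data = 01011000100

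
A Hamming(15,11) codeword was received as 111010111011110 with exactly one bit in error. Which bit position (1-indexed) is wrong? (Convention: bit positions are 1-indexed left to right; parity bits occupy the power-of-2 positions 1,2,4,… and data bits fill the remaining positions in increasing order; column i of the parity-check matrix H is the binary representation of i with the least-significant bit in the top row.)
Syndrome s = H · r^T (mod 2), r = 111010111011110:
  s[0] = (101010101010101)·(111010111011110) mod 2 = 1+0+1+0+1+0+1+0+1+0+1+0+1+0+0 mod 2 = 1
  s[1] = (011001100110011)·(111010111011110) mod 2 = 0+1+1+0+0+0+1+0+0+0+1+0+0+1+0 mod 2 = 1
  s[2] = (000111100001111)·(111010111011110) mod 2 = 0+0+0+0+1+0+1+0+0+0+0+1+1+1+0 mod 2 = 1
  s[3] = (000000011111111)·(111010111011110) mod 2 = 0+0+0+0+0+0+0+1+1+0+1+1+1+1+0 mod 2 = 0
Syndrome = 1110
Column i of H is the binary representation of i, so the syndrome is the binary index of the flipped bit.
Read s = 1110 with s[0] as LSB: 1·2^0 + 1·2^1 + 1·2^2 + 0·2^3 = 7.
Error is at bit position 7.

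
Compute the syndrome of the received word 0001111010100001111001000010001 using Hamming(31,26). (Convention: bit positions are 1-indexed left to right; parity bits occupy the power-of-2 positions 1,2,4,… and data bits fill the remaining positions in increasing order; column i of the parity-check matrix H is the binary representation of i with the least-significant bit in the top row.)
Syndrome s = H · r^T (mod 2), r = 0001111010100001111001000010001:
  s[0] = (1010101010101010101010101010101)·(0001111010100001111001000010001) mod 2 = 0+0+0+0+1+0+1+0+1+0+1+0+0+0+0+0+1+0+1+0+0+0+0+0+0+0+1+0+0+0+1 mod 2 = 0
  s[1] = (0110011001100110011001100110011)·(0001111010100001111001000010001) mod 2 = 0+0+0+0+0+1+1+0+0+0+1+0+0+0+0+0+0+1+1+0+0+1+0+0+0+0+1+0+0+0+1 mod 2 = 0
  s[2] = (0001111000011110000111100001111)·(0001111010100001111001000010001) mod 2 = 0+0+0+1+1+1+1+0+0+0+0+0+0+0+0+0+0+0+0+0+0+1+0+0+0+0+0+0+0+0+1 mod 2 = 0
  s[3] = (0000000111111110000000011111111)·(0001111010100001111001000010001) mod 2 = 0+0+0+0+0+0+0+0+1+0+1+0+0+0+0+0+0+0+0+0+0+0+0+0+0+0+1+0+0+0+1 mod 2 = 0
  s[4] = (0000000000000001111111111111111)·(0001111010100001111001000010001) mod 2 = 0+0+0+0+0+0+0+0+0+0+0+0+0+0+0+1+1+1+1+0+0+1+0+0+0+0+1+0+0+0+1 mod 2 = 1
Syndrome = 00001
Non-zero syndrome: error at position 16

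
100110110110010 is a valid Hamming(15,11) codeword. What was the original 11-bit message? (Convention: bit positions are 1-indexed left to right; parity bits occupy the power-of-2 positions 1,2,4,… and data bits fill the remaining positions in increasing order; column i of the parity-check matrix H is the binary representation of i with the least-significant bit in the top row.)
Parity bits occupy power-of-2 positions; data bits are at positions {3,5,6,7,9,10,11,12,13,14,15} (1-indexed).
Extract: c[3]=0 c[5]=1 c[6]=0 c[7]=1 c[9]=0 c[10]=1 c[11]=1 c[12]=0 c[13]=0 c[14]=1 c[15]=0
Data = 01010110010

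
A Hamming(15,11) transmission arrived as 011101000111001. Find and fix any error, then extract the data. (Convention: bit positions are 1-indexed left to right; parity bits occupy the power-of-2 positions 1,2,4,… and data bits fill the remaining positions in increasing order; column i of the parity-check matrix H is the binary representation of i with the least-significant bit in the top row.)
Syndrome s = H · r^T (mod 2), r = 011101000111001:
  s[0] = (101010101010101)·(011101000111001) mod 2 = 0+0+1+0+0+0+0+0+0+0+1+0+0+0+1 mod 2 = 1
  s[1] = (011001100110011)·(011101000111001) mod 2 = 0+1+1+0+0+1+0+0+0+1+1+0+0+0+1 mod 2 = 0
  s[2] = (000111100001111)·(011101000111001) mod 2 = 0+0+0+1+0+1+0+0+0+0+0+1+0+0+1 mod 2 = 0
  s[3] = (000000011111111)·(011101000111001) mod 2 = 0+0+0+0+0+0+0+0+0+1+1+1+0+0+1 mod 2 = 0
Syndrome = 1000
Column 1 of H equals this syndrome → error at bit 1 (1-indexed).
Flip bit 1: 011101000111001 → 111101000111001
Extract data bits at positions {3,5,6,7,9,10,11,12,13,14,15}: 10100111001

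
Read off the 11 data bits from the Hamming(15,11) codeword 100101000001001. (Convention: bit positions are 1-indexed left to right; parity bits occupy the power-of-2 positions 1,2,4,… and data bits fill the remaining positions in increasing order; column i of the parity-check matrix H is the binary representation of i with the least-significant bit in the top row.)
Parity bits occupy power-of-2 positions; data bits are at positions {3,5,6,7,9,10,11,12,13,14,15} (1-indexed).
Extract: c[3]=0 c[5]=0 c[6]=1 c[7]=0 c[9]=0 c[10]=0 c[11]=0 c[12]=1 c[13]=0 c[14]=0 c[15]=1
Data = 00100001001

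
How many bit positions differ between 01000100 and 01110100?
XOR = 00110000, count of 1s = 2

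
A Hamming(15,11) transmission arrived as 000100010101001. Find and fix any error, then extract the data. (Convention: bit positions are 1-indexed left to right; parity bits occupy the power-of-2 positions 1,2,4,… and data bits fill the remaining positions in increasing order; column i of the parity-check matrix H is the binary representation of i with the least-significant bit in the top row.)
Syndrome s = H · r^T (mod 2), r = 000100010101001:
  s[0] = (101010101010101)·(000100010101001) mod 2 = 0+0+0+0+0+0+0+0+0+0+0+0+0+0+1 mod 2 = 1
  s[1] = (011001100110011)·(000100010101001) mod 2 = 0+0+0+0+0+0+0+0+0+1+0+0+0+0+1 mod 2 = 0
  s[2] = (000111100001111)·(000100010101001) mod 2 = 0+0+0+1+0+0+0+0+0+0+0+1+0+0+1 mod 2 = 1
  s[3] = (000000011111111)·(000100010101001) mod 2 = 0+0+0+0+0+0+0+1+0+1+0+1+0+0+1 mod 2 = 0
Syndrome = 1010
Column 5 of H equals this syndrome → error at bit 5 (1-indexed).
Flip bit 5: 000100010101001 → 000110010101001
Extract data bits at positions {3,5,6,7,9,10,11,12,13,14,15}: 01000101001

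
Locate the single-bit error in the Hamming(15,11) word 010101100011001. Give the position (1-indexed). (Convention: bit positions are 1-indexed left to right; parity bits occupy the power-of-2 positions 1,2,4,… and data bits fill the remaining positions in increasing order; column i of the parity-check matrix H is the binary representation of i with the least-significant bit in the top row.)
Syndrome s = H · r^T (mod 2), r = 010101100011001:
  s[0] = (101010101010101)·(010101100011001) mod 2 = 0+0+0+0+0+0+1+0+0+0+1+0+0+0+1 mod 2 = 1
  s[1] = (011001100110011)·(010101100011001) mod 2 = 0+1+0+0+0+1+1+0+0+0+1+0+0+0+1 mod 2 = 1
  s[2] = (000111100001111)·(010101100011001) mod 2 = 0+0+0+1+0+1+1+0+0+0+0+1+0+0+1 mod 2 = 1
  s[3] = (000000011111111)·(010101100011001) mod 2 = 0+0+0+0+0+0+0+0+0+0+1+1+0+0+1 mod 2 = 1
Syndrome = 1111
Column i of H is the binary representation of i, so the syndrome is the binary index of the flipped bit.
Read s = 1111 with s[0] as LSB: 1·2^0 + 1·2^1 + 1·2^2 + 1·2^3 = 15.
Error is at bit position 15.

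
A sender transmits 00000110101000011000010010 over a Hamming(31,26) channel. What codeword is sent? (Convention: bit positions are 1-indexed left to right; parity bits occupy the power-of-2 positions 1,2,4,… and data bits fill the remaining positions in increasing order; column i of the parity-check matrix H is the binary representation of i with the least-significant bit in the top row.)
Codeword c = d · G (mod 2), d = 00000110101000011000010010:
  c[0] = d·G[:,0] = (00000110101000011000010010)·(11011010101101010101010101) mod 2 = 0+0+0+0+0+0+1+0+1+0+1+0+0+0+0+1+0+0+0+0+0+1+0+0+0+0 mod 2 = 1
  c[1] = d·G[:,1] = (00000110101000011000010010)·(10110110011011001100110011) mod 2 = 0+0+0+0+0+1+1+0+0+0+1+0+0+0+0+0+1+0+0+0+0+1+0+0+1+0 mod 2 = 0
  c[2] = d·G[:,2] = (00000110101000011000010010)·(10000000000000000000000000) mod 2 = 0+0+0+0+0+0+0+0+0+0+0+0+0+0+0+0+0+0+0+0+0+0+0+0+0+0 mod 2 = 0
  c[3] = d·G[:,3] = (00000110101000011000010010)·(01110001111000111100001111) mod 2 = 0+0+0+0+0+0+0+0+1+0+1+0+0+0+0+1+1+0+0+0+0+0+0+0+1+0 mod 2 = 1
  c[4] = d·G[:,4] = (00000110101000011000010010)·(01000000000000000000000000) mod 2 = 0+0+0+0+0+0+0+0+0+0+0+0+0+0+0+0+0+0+0+0+0+0+0+0+0+0 mod 2 = 0
  c[5] = d·G[:,5] = (00000110101000011000010010)·(00100000000000000000000000) mod 2 = 0+0+0+0+0+0+0+0+0+0+0+0+0+0+0+0+0+0+0+0+0+0+0+0+0+0 mod 2 = 0
  c[6] = d·G[:,6] = (00000110101000011000010010)·(00010000000000000000000000) mod 2 = 0+0+0+0+0+0+0+0+0+0+0+0+0+0+0+0+0+0+0+0+0+0+0+0+0+0 mod 2 = 0
  c[7] = d·G[:,7] = (00000110101000011000010010)·(00001111111000000011111111) mod 2 = 0+0+0+0+0+1+1+0+1+0+1+0+0+0+0+0+0+0+0+0+0+1+0+0+1+0 mod 2 = 0
  c[8] = d·G[:,8] = (00000110101000011000010010)·(00001000000000000000000000) mod 2 = 0+0+0+0+0+0+0+0+0+0+0+0+0+0+0+0+0+0+0+0+0+0+0+0+0+0 mod 2 = 0
  c[9] = d·G[:,9] = (00000110101000011000010010)·(00000100000000000000000000) mod 2 = 0+0+0+0+0+1+0+0+0+0+0+0+0+0+0+0+0+0+0+0+0+0+0+0+0+0 mod 2 = 1
  c[10] = d·G[:,10] = (00000110101000011000010010)·(00000010000000000000000000) mod 2 = 0+0+0+0+0+0+1+0+0+0+0+0+0+0+0+0+0+0+0+0+0+0+0+0+0+0 mod 2 = 1
  c[11] = d·G[:,11] = (00000110101000011000010010)·(00000001000000000000000000) mod 2 = 0+0+0+0+0+0+0+0+0+0+0+0+0+0+0+0+0+0+0+0+0+0+0+0+0+0 mod 2 = 0
  c[12] = d·G[:,12] = (00000110101000011000010010)·(00000000100000000000000000) mod 2 = 0+0+0+0+0+0+0+0+1+0+0+0+0+0+0+0+0+0+0+0+0+0+0+0+0+0 mod 2 = 1
  c[13] = d·G[:,13] = (00000110101000011000010010)·(00000000010000000000000000) mod 2 = 0+0+0+0+0+0+0+0+0+0+0+0+0+0+0+0+0+0+0+0+0+0+0+0+0+0 mod 2 = 0
  c[14] = d·G[:,14] = (00000110101000011000010010)·(00000000001000000000000000) mod 2 = 0+0+0+0+0+0+0+0+0+0+1+0+0+0+0+0+0+0+0+0+0+0+0+0+0+0 mod 2 = 1
  c[15] = d·G[:,15] = (00000110101000011000010010)·(00000000000111111111111111) mod 2 = 0+0+0+0+0+0+0+0+0+0+0+0+0+0+0+1+1+0+0+0+0+1+0+0+1+0 mod 2 = 0
  c[16] = d·G[:,16] = (00000110101000011000010010)·(00000000000100000000000000) mod 2 = 0+0+0+0+0+0+0+0+0+0+0+0+0+0+0+0+0+0+0+0+0+0+0+0+0+0 mod 2 = 0
  c[17] = d·G[:,17] = (00000110101000011000010010)·(00000000000010000000000000) mod 2 = 0+0+0+0+0+0+0+0+0+0+0+0+0+0+0+0+0+0+0+0+0+0+0+0+0+0 mod 2 = 0
  c[18] = d·G[:,18] = (00000110101000011000010010)·(00000000000001000000000000) mod 2 = 0+0+0+0+0+0+0+0+0+0+0+0+0+0+0+0+0+0+0+0+0+0+0+0+0+0 mod 2 = 0
  c[19] = d·G[:,19] = (00000110101000011000010010)·(00000000000000100000000000) mod 2 = 0+0+0+0+0+0+0+0+0+0+0+0+0+0+0+0+0+0+0+0+0+0+0+0+0+0 mod 2 = 0
  c[20] = d·G[:,20] = (00000110101000011000010010)·(00000000000000010000000000) mod 2 = 0+0+0+0+0+0+0+0+0+0+0+0+0+0+0+1+0+0+0+0+0+0+0+0+0+0 mod 2 = 1
  c[21] = d·G[:,21] = (00000110101000011000010010)·(00000000000000001000000000) mod 2 = 0+0+0+0+0+0+0+0+0+0+0+0+0+0+0+0+1+0+0+0+0+0+0+0+0+0 mod 2 = 1
  c[22] = d·G[:,22] = (00000110101000011000010010)·(00000000000000000100000000) mod 2 = 0+0+0+0+0+0+0+0+0+0+0+0+0+0+0+0+0+0+0+0+0+0+0+0+0+0 mod 2 = 0
  c[23] = d·G[:,23] = (00000110101000011000010010)·(00000000000000000010000000) mod 2 = 0+0+0+0+0+0+0+0+0+0+0+0+0+0+0+0+0+0+0+0+0+0+0+0+0+0 mod 2 = 0
  c[24] = d·G[:,24] = (00000110101000011000010010)·(00000000000000000001000000) mod 2 = 0+0+0+0+0+0+0+0+0+0+0+0+0+0+0+0+0+0+0+0+0+0+0+0+0+0 mod 2 = 0
  c[25] = d·G[:,25] = (00000110101000011000010010)·(00000000000000000000100000) mod 2 = 0+0+0+0+0+0+0+0+0+0+0+0+0+0+0+0+0+0+0+0+0+0+0+0+0+0 mod 2 = 0
  c[26] = d·G[:,26] = (00000110101000011000010010)·(00000000000000000000010000) mod 2 = 0+0+0+0+0+0+0+0+0+0+0+0+0+0+0+0+0+0+0+0+0+1+0+0+0+0 mod 2 = 1
  c[27] = d·G[:,27] = (00000110101000011000010010)·(00000000000000000000001000) mod 2 = 0+0+0+0+0+0+0+0+0+0+0+0+0+0+0+0+0+0+0+0+0+0+0+0+0+0 mod 2 = 0
  c[28] = d·G[:,28] = (00000110101000011000010010)·(00000000000000000000000100) mod 2 = 0+0+0+0+0+0+0+0+0+0+0+0+0+0+0+0+0+0+0+0+0+0+0+0+0+0 mod 2 = 0
  c[29] = d·G[:,29] = (00000110101000011000010010)·(00000000000000000000000010) mod 2 = 0+0+0+0+0+0+0+0+0+0+0+0+0+0+0+0+0+0+0+0+0+0+0+0+1+0 mod 2 = 1
  c[30] = d·G[:,30] = (00000110101000011000010010)·(00000000000000000000000001) mod 2 = 0+0+0+0+0+0+0+0+0+0+0+0+0+0+0+0+0+0+0+0+0+0+0+0+0+0 mod 2 = 0
Codeword = 1001000001101010000011000010010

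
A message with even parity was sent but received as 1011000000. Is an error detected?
Sum of received bits: 1+0+1+1+0+0+0+0+0+0 = 3; 3 mod 2 = 1. Result is 1 ≠ 0 → error detected.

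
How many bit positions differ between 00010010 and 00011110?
XOR = 00001100, count of 1s = 2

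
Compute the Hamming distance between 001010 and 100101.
XOR = 101111, count of 1s = 5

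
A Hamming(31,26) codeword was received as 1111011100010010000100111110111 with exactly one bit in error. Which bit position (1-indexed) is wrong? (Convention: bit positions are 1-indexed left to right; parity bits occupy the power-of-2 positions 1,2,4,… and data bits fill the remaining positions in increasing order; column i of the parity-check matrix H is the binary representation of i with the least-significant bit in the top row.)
Syndrome s = H · r^T (mod 2), r = 1111011100010010000100111110111:
  s[0] = (1010101010101010101010101010101)·(1111011100010010000100111110111) mod 2 = 1+0+1+0+0+0+1+0+0+0+0+0+0+0+1+0+0+0+0+0+0+0+1+0+1+0+1+0+1+0+1 mod 2 = 1
  s[1] = (0110011001100110011001100110011)·(1111011100010010000100111110111) mod 2 = 0+1+1+0+0+1+1+0+0+0+0+0+0+0+1+0+0+0+0+0+0+0+1+0+0+1+1+0+0+1+1 mod 2 = 0
  s[2] = (0001111000011110000111100001111)·(1111011100010010000100111110111) mod 2 = 0+0+0+1+0+1+1+0+0+0+0+1+0+0+1+0+0+0+0+1+0+0+1+0+0+0+0+0+1+1+1 mod 2 = 0
  s[3] = (0000000111111110000000011111111)·(1111011100010010000100111110111) mod 2 = 0+0+0+0+0+0+0+1+0+0+0+1+0+0+1+0+0+0+0+0+0+0+0+1+1+1+1+0+1+1+1 mod 2 = 0
  s[4] = (0000000000000001111111111111111)·(1111011100010010000100111110111) mod 2 = 0+0+0+0+0+0+0+0+0+0+0+0+0+0+0+0+0+0+0+1+0+0+1+1+1+1+1+0+1+1+1 mod 2 = 1
Syndrome = 10001
Column i of H is the binary representation of i, so the syndrome is the binary index of the flipped bit.
Read s = 10001 with s[0] as LSB: 1·2^0 + 0·2^1 + 0·2^2 + 0·2^3 + 1·2^4 = 17.
Error is at bit position 17.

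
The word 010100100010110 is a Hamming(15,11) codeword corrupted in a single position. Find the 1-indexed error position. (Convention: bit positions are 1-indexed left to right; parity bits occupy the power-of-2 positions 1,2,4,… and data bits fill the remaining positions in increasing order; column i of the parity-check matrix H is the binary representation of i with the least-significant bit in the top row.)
Syndrome s = H · r^T (mod 2), r = 010100100010110:
  s[0] = (101010101010101)·(010100100010110) mod 2 = 0+0+0+0+0+0+1+0+0+0+1+0+1+0+0 mod 2 = 1
  s[1] = (011001100110011)·(010100100010110) mod 2 = 0+1+0+0+0+0+1+0+0+0+1+0+0+1+0 mod 2 = 0
  s[2] = (000111100001111)·(010100100010110) mod 2 = 0+0+0+1+0+0+1+0+0+0+0+0+1+1+0 mod 2 = 0
  s[3] = (000000011111111)·(010100100010110) mod 2 = 0+0+0+0+0+0+0+0+0+0+1+0+1+1+0 mod 2 = 1
Syndrome = 1001
Column i of H is the binary representation of i, so the syndrome is the binary index of the flipped bit.
Read s = 1001 with s[0] as LSB: 1·2^0 + 0·2^1 + 0·2^2 + 1·2^3 = 9.
Error is at bit position 9.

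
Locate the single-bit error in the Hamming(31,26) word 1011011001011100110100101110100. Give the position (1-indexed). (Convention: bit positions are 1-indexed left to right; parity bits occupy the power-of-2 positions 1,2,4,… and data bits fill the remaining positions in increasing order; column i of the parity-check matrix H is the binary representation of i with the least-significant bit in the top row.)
Syndrome s = H · r^T (mod 2), r = 1011011001011100110100101110100:
  s[0] = (1010101010101010101010101010101)·(1011011001011100110100101110100) mod 2 = 1+0+1+0+0+0+1+0+0+0+0+0+1+0+0+0+1+0+0+0+0+0+1+0+1+0+1+0+1+0+0 mod 2 = 1
  s[1] = (0110011001100110011001100110011)·(1011011001011100110100101110100) mod 2 = 0+0+1+0+0+1+1+0+0+1+0+0+0+1+0+0+0+1+0+0+0+0+1+0+0+1+1+0+0+0+0 mod 2 = 1
  s[2] = (0001111000011110000111100001111)·(1011011001011100110100101110100) mod 2 = 0+0+0+1+0+1+1+0+0+0+0+1+1+1+0+0+0+0+0+1+0+0+1+0+0+0+0+0+1+0+0 mod 2 = 1
  s[3] = (0000000111111110000000011111111)·(1011011001011100110100101110100) mod 2 = 0+0+0+0+0+0+0+0+0+1+0+1+1+1+0+0+0+0+0+0+0+0+0+0+1+1+1+0+1+0+0 mod 2 = 0
  s[4] = (0000000000000001111111111111111)·(1011011001011100110100101110100) mod 2 = 0+0+0+0+0+0+0+0+0+0+0+0+0+0+0+0+1+1+0+1+0+0+1+0+1+1+1+0+1+0+0 mod 2 = 0
Syndrome = 11100
Column i of H is the binary representation of i, so the syndrome is the binary index of the flipped bit.
Read s = 11100 with s[0] as LSB: 1·2^0 + 1·2^1 + 1·2^2 + 0·2^3 + 0·2^4 = 7.
Error is at bit position 7.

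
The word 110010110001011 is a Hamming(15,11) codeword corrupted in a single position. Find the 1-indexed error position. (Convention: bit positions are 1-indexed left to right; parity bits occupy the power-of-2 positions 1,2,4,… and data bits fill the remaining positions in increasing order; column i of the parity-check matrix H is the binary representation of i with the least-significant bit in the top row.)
Syndrome s = H · r^T (mod 2), r = 110010110001011:
  s[0] = (101010101010101)·(110010110001011) mod 2 = 1+0+0+0+1+0+1+0+0+0+0+0+0+0+1 mod 2 = 0
  s[1] = (011001100110011)·(110010110001011) mod 2 = 0+1+0+0+0+0+1+0+0+0+0+0+0+1+1 mod 2 = 0
  s[2] = (000111100001111)·(110010110001011) mod 2 = 0+0+0+0+1+0+1+0+0+0+0+1+0+1+1 mod 2 = 1
  s[3] = (000000011111111)·(110010110001011) mod 2 = 0+0+0+0+0+0+0+1+0+0+0+1+0+1+1 mod 2 = 0
Syndrome = 0010
Column i of H is the binary representation of i, so the syndrome is the binary index of the flipped bit.
Read s = 0010 with s[0] as LSB: 0·2^0 + 0·2^1 + 1·2^2 + 0·2^3 = 4.
Error is at bit position 4.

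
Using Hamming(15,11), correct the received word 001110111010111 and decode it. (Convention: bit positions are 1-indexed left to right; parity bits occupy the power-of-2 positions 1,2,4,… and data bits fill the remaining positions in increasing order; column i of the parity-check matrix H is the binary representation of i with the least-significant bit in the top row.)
Syndrome s = H · r^T (mod 2), r = 001110111010111:
  s[0] = (101010101010101)·(001110111010111) mod 2 = 0+0+1+0+1+0+1+0+1+0+1+0+1+0+1 mod 2 = 1
  s[1] = (011001100110011)·(001110111010111) mod 2 = 0+0+1+0+0+0+1+0+0+0+1+0+0+1+1 mod 2 = 1
  s[2] = (000111100001111)·(001110111010111) mod 2 = 0+0+0+1+1+0+1+0+0+0+0+0+1+1+1 mod 2 = 0
  s[3] = (000000011111111)·(001110111010111) mod 2 = 0+0+0+0+0+0+0+1+1+0+1+0+1+1+1 mod 2 = 0
Syndrome = 1100
Column 3 of H equals this syndrome → error at bit 3 (1-indexed).
Flip bit 3: 001110111010111 → 000110111010111
Extract data bits at positions {3,5,6,7,9,10,11,12,13,14,15}: 01011010111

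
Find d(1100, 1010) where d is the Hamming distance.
XOR = 0110, count of 1s = 2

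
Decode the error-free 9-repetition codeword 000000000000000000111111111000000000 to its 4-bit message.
Split into 9-bit blocks: 000000000 000000000 111111111 000000000
Data = 0010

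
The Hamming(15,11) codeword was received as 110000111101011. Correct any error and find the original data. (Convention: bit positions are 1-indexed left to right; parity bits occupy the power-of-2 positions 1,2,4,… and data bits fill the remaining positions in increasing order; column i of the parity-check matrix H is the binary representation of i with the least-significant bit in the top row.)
Syndrome s = H · r^T (mod 2), r = 110000111101011:
  s[0] = (101010101010101)·(110000111101011) mod 2 = 1+0+0+0+0+0+1+0+1+0+0+0+0+0+1 mod 2 = 0
  s[1] = (011001100110011)·(110000111101011) mod 2 = 0+1+0+0+0+0+1+0+0+1+0+0+0+1+1 mod 2 = 1
  s[2] = (000111100001111)·(110000111101011) mod 2 = 0+0+0+0+0+0+1+0+0+0+0+1+0+1+1 mod 2 = 0
  s[3] = (000000011111111)·(110000111101011) mod 2 = 0+0+0+0+0+0+0+1+1+1+0+1+0+1+1 mod 2 = 0
Syndrome = 0100
Column 2 of H equals this syndrome → error at bit 2 (1-indexed).
Flip bit 2: 110000111101011 → 100000111101011
Extract data bits at positions {3,5,6,7,9,10,11,12,13,14,15}: 00011101011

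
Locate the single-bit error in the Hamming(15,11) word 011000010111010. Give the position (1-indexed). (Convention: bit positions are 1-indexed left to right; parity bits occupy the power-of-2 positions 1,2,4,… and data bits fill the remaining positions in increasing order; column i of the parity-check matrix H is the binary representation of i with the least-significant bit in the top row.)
Syndrome s = H · r^T (mod 2), r = 011000010111010:
  s[0] = (101010101010101)·(011000010111010) mod 2 = 0+0+1+0+0+0+0+0+0+0+1+0+0+0+0 mod 2 = 0
  s[1] = (011001100110011)·(011000010111010) mod 2 = 0+1+1+0+0+0+0+0+0+1+1+0+0+1+0 mod 2 = 1
  s[2] = (000111100001111)·(011000010111010) mod 2 = 0+0+0+0+0+0+0+0+0+0+0+1+0+1+0 mod 2 = 0
  s[3] = (000000011111111)·(011000010111010) mod 2 = 0+0+0+0+0+0+0+1+0+1+1+1+0+1+0 mod 2 = 1
Syndrome = 0101
Column i of H is the binary representation of i, so the syndrome is the binary index of the flipped bit.
Read s = 0101 with s[0] as LSB: 0·2^0 + 1·2^1 + 0·2^2 + 1·2^3 = 10.
Error is at bit position 10.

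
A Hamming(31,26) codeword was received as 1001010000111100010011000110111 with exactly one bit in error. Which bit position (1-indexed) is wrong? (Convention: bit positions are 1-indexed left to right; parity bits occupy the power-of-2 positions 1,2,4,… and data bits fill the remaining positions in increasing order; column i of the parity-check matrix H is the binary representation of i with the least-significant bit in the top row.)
Syndrome s = H · r^T (mod 2), r = 1001010000111100010011000110111:
  s[0] = (1010101010101010101010101010101)·(1001010000111100010011000110111) mod 2 = 1+0+0+0+0+0+0+0+0+0+1+0+1+0+0+0+0+0+0+0+1+0+0+0+0+0+1+0+1+0+1 mod 2 = 1
  s[1] = (0110011001100110011001100110011)·(1001010000111100010011000110111) mod 2 = 0+0+0+0+0+1+0+0+0+0+1+0+0+1+0+0+0+1+0+0+0+1+0+0+0+1+1+0+0+1+1 mod 2 = 1
  s[2] = (0001111000011110000111100001111)·(1001010000111100010011000110111) mod 2 = 0+0+0+1+0+1+0+0+0+0+0+1+1+1+0+0+0+0+0+0+1+1+0+0+0+0+0+0+1+1+1 mod 2 = 0
  s[3] = (0000000111111110000000011111111)·(1001010000111100010011000110111) mod 2 = 0+0+0+0+0+0+0+0+0+0+1+1+1+1+0+0+0+0+0+0+0+0+0+0+0+1+1+0+1+1+1 mod 2 = 1
  s[4] = (0000000000000001111111111111111)·(1001010000111100010011000110111) mod 2 = 0+0+0+0+0+0+0+0+0+0+0+0+0+0+0+0+0+1+0+0+1+1+0+0+0+1+1+0+1+1+1 mod 2 = 0
Syndrome = 11010
Column i of H is the binary representation of i, so the syndrome is the binary index of the flipped bit.
Read s = 11010 with s[0] as LSB: 1·2^0 + 1·2^1 + 0·2^2 + 1·2^3 + 0·2^4 = 11.
Error is at bit position 11.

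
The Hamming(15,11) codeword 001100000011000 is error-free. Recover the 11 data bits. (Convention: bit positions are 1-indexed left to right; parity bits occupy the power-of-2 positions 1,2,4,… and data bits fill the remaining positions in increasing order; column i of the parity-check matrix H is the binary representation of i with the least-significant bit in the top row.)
Parity bits occupy power-of-2 positions; data bits are at positions {3,5,6,7,9,10,11,12,13,14,15} (1-indexed).
Extract: c[3]=1 c[5]=0 c[6]=0 c[7]=0 c[9]=0 c[10]=0 c[11]=1 c[12]=1 c[13]=0 c[14]=0 c[15]=0
Data = 10000011000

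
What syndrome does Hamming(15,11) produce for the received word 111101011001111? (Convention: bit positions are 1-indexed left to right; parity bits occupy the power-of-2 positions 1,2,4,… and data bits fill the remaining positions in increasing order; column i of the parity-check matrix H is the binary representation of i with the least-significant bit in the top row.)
Syndrome s = H · r^T (mod 2), r = 111101011001111:
  s[0] = (101010101010101)·(111101011001111) mod 2 = 1+0+1+0+0+0+0+0+1+0+0+0+1+0+1 mod 2 = 1
  s[1] = (011001100110011)·(111101011001111) mod 2 = 0+1+1+0+0+1+0+0+0+0+0+0+0+1+1 mod 2 = 1
  s[2] = (000111100001111)·(111101011001111) mod 2 = 0+0+0+1+0+1+0+0+0+0+0+1+1+1+1 mod 2 = 0
  s[3] = (000000011111111)·(111101011001111) mod 2 = 0+0+0+0+0+0+0+1+1+0+0+1+1+1+1 mod 2 = 0
Syndrome = 1100
Non-zero syndrome: error at position 3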